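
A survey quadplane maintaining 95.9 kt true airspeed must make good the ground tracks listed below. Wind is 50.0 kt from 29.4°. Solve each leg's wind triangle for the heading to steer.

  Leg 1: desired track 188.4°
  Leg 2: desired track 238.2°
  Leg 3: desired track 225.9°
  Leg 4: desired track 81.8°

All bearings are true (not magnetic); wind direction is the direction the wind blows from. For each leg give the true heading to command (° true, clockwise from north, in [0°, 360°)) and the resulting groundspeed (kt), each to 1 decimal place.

Leg 1: heading=177.6°, groundspeed=140.9 kt
Leg 2: heading=252.7°, groundspeed=136.6 kt
Leg 3: heading=234.4°, groundspeed=142.8 kt
Leg 4: heading=57.4°, groundspeed=56.8 kt

Leg 1: desired track 188.4°; wind correction -10.8° → command heading 177.6°, groundspeed 140.9 kt
Leg 2: desired track 238.2°; wind correction +14.5° → command heading 252.7°, groundspeed 136.6 kt
Leg 3: desired track 225.9°; wind correction +8.5° → command heading 234.4°, groundspeed 142.8 kt
Leg 4: desired track 81.8°; wind correction -24.4° → command heading 57.4°, groundspeed 56.8 kt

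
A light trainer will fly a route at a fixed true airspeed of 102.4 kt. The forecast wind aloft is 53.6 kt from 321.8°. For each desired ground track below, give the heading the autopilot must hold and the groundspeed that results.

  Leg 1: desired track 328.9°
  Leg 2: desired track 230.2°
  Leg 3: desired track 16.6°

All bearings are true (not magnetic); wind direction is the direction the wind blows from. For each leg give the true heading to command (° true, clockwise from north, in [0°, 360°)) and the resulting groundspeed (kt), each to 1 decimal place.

Leg 1: desired track 328.9°; wind correction -3.7° → command heading 325.2°, groundspeed 49.0 kt
Leg 2: desired track 230.2°; wind correction +31.5° → command heading 261.7°, groundspeed 88.8 kt
Leg 3: desired track 16.6°; wind correction -25.3° → command heading 351.3°, groundspeed 61.7 kt

Leg 1: heading=325.2°, groundspeed=49.0 kt
Leg 2: heading=261.7°, groundspeed=88.8 kt
Leg 3: heading=351.3°, groundspeed=61.7 kt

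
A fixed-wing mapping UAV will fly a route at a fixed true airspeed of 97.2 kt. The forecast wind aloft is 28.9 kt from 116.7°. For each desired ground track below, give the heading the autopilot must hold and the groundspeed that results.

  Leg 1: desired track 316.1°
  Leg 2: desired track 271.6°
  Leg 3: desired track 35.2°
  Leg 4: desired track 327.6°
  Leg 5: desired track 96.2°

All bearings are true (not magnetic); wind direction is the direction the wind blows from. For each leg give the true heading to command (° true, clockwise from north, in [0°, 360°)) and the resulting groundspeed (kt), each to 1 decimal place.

Leg 1: heading=321.8°, groundspeed=124.0 kt
Leg 2: heading=264.4°, groundspeed=122.6 kt
Leg 3: heading=52.3°, groundspeed=88.6 kt
Leg 4: heading=336.4°, groundspeed=120.9 kt
Leg 5: heading=102.2°, groundspeed=69.6 kt

Leg 1: desired track 316.1°; wind correction +5.7° → command heading 321.8°, groundspeed 124.0 kt
Leg 2: desired track 271.6°; wind correction -7.2° → command heading 264.4°, groundspeed 122.6 kt
Leg 3: desired track 35.2°; wind correction +17.1° → command heading 52.3°, groundspeed 88.6 kt
Leg 4: desired track 327.6°; wind correction +8.8° → command heading 336.4°, groundspeed 120.9 kt
Leg 5: desired track 96.2°; wind correction +6.0° → command heading 102.2°, groundspeed 69.6 kt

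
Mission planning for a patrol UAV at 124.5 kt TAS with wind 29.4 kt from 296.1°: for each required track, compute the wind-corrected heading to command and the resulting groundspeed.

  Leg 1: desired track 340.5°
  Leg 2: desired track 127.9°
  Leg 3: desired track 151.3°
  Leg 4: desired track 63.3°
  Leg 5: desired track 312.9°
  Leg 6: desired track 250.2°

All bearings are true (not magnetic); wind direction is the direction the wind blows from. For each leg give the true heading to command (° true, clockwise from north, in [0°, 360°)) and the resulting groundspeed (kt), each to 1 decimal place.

Leg 1: desired track 340.5°; wind correction -9.5° → command heading 331.0°, groundspeed 101.8 kt
Leg 2: desired track 127.9°; wind correction +2.8° → command heading 130.7°, groundspeed 153.1 kt
Leg 3: desired track 151.3°; wind correction +7.8° → command heading 159.1°, groundspeed 147.4 kt
Leg 4: desired track 63.3°; wind correction -10.8° → command heading 52.5°, groundspeed 140.1 kt
Leg 5: desired track 312.9°; wind correction -3.9° → command heading 309.0°, groundspeed 96.1 kt
Leg 6: desired track 250.2°; wind correction +9.8° → command heading 260.0°, groundspeed 102.2 kt

Leg 1: heading=331.0°, groundspeed=101.8 kt
Leg 2: heading=130.7°, groundspeed=153.1 kt
Leg 3: heading=159.1°, groundspeed=147.4 kt
Leg 4: heading=52.5°, groundspeed=140.1 kt
Leg 5: heading=309.0°, groundspeed=96.1 kt
Leg 6: heading=260.0°, groundspeed=102.2 kt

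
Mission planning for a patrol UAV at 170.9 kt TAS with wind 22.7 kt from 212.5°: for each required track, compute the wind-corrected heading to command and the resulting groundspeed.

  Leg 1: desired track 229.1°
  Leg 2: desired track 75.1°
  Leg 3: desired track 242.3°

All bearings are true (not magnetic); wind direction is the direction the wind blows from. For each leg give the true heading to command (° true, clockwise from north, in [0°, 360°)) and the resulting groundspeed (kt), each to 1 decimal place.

Leg 1: desired track 229.1°; wind correction -2.2° → command heading 226.9°, groundspeed 149.0 kt
Leg 2: desired track 75.1°; wind correction +5.2° → command heading 80.3°, groundspeed 186.9 kt
Leg 3: desired track 242.3°; wind correction -3.8° → command heading 238.5°, groundspeed 150.8 kt

Leg 1: heading=226.9°, groundspeed=149.0 kt
Leg 2: heading=80.3°, groundspeed=186.9 kt
Leg 3: heading=238.5°, groundspeed=150.8 kt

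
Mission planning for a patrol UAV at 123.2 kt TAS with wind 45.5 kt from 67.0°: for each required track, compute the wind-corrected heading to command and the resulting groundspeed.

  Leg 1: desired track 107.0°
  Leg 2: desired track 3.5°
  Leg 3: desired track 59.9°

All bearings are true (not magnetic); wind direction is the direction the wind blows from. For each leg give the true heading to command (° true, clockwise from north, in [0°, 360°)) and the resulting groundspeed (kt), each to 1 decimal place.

Leg 1: heading=93.3°, groundspeed=84.8 kt
Leg 2: heading=22.8°, groundspeed=96.0 kt
Leg 3: heading=62.5°, groundspeed=77.9 kt

Leg 1: desired track 107.0°; wind correction -13.7° → command heading 93.3°, groundspeed 84.8 kt
Leg 2: desired track 3.5°; wind correction +19.3° → command heading 22.8°, groundspeed 96.0 kt
Leg 3: desired track 59.9°; wind correction +2.6° → command heading 62.5°, groundspeed 77.9 kt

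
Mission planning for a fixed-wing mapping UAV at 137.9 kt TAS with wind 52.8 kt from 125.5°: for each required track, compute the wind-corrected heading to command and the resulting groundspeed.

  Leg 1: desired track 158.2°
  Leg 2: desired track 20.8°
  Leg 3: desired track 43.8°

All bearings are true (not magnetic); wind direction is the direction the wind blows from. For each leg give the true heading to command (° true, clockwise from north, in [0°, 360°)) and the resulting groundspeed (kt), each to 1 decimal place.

Leg 1: desired track 158.2°; wind correction -11.9° → command heading 146.3°, groundspeed 90.5 kt
Leg 2: desired track 20.8°; wind correction +21.7° → command heading 42.5°, groundspeed 141.5 kt
Leg 3: desired track 43.8°; wind correction +22.3° → command heading 66.1°, groundspeed 120.0 kt

Leg 1: heading=146.3°, groundspeed=90.5 kt
Leg 2: heading=42.5°, groundspeed=141.5 kt
Leg 3: heading=66.1°, groundspeed=120.0 kt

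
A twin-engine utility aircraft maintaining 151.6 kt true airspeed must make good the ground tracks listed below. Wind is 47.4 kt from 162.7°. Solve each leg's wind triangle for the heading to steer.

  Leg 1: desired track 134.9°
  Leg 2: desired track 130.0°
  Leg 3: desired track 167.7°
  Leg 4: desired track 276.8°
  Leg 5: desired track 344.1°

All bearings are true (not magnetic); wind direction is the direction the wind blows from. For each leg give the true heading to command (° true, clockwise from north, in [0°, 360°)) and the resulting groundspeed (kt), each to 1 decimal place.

Leg 1: desired track 134.9°; wind correction +8.4° → command heading 143.3°, groundspeed 108.1 kt
Leg 2: desired track 130.0°; wind correction +9.7° → command heading 139.7°, groundspeed 109.5 kt
Leg 3: desired track 167.7°; wind correction -1.6° → command heading 166.1°, groundspeed 104.3 kt
Leg 4: desired track 276.8°; wind correction -16.6° → command heading 260.2°, groundspeed 164.6 kt
Leg 5: desired track 344.1°; wind correction +0.4° → command heading 344.5°, groundspeed 199.0 kt

Leg 1: heading=143.3°, groundspeed=108.1 kt
Leg 2: heading=139.7°, groundspeed=109.5 kt
Leg 3: heading=166.1°, groundspeed=104.3 kt
Leg 4: heading=260.2°, groundspeed=164.6 kt
Leg 5: heading=344.5°, groundspeed=199.0 kt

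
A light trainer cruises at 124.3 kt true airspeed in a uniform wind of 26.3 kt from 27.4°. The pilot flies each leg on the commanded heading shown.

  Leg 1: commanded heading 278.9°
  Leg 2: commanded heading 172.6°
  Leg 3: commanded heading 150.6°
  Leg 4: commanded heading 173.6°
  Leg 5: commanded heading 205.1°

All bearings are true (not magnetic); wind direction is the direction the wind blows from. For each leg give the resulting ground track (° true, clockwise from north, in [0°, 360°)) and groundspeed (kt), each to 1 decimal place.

Leg 1: heading 278.9°; drift -10.6° → track 268.3°, groundspeed 135.0 kt
Leg 2: heading 172.6°; drift +5.9° → track 178.5°, groundspeed 146.7 kt
Leg 3: heading 150.6°; drift +9.0° → track 159.6°, groundspeed 140.4 kt
Leg 4: heading 173.6°; drift +5.7° → track 179.3°, groundspeed 146.9 kt
Leg 5: heading 205.1°; drift +0.4° → track 205.5°, groundspeed 150.6 kt

Leg 1: track=268.3°, groundspeed=135.0 kt
Leg 2: track=178.5°, groundspeed=146.7 kt
Leg 3: track=159.6°, groundspeed=140.4 kt
Leg 4: track=179.3°, groundspeed=146.9 kt
Leg 5: track=205.5°, groundspeed=150.6 kt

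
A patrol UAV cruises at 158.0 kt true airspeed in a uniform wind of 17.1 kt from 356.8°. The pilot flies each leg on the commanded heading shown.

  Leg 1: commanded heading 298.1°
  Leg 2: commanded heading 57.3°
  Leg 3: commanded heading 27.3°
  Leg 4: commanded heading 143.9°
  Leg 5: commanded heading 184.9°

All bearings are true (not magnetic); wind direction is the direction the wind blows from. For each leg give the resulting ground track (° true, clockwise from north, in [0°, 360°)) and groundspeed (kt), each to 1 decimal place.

Leg 1: track=292.5°, groundspeed=149.8 kt
Leg 2: track=63.0°, groundspeed=150.3 kt
Leg 3: track=30.8°, groundspeed=143.5 kt
Leg 4: track=147.0°, groundspeed=172.6 kt
Leg 5: track=184.1°, groundspeed=174.9 kt

Leg 1: heading 298.1°; drift -5.6° → track 292.5°, groundspeed 149.8 kt
Leg 2: heading 57.3°; drift +5.7° → track 63.0°, groundspeed 150.3 kt
Leg 3: heading 27.3°; drift +3.5° → track 30.8°, groundspeed 143.5 kt
Leg 4: heading 143.9°; drift +3.1° → track 147.0°, groundspeed 172.6 kt
Leg 5: heading 184.9°; drift -0.8° → track 184.1°, groundspeed 174.9 kt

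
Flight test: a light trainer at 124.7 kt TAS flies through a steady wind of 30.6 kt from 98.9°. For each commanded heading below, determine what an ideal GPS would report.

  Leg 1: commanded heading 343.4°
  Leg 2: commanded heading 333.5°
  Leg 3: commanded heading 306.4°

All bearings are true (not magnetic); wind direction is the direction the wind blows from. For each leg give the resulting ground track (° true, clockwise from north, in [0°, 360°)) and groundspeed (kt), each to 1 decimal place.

Leg 1: heading 343.4°; drift -11.3° → track 332.1°, groundspeed 140.6 kt
Leg 2: heading 333.5°; drift -9.9° → track 323.6°, groundspeed 144.6 kt
Leg 3: heading 306.4°; drift -5.3° → track 301.1°, groundspeed 152.5 kt

Leg 1: track=332.1°, groundspeed=140.6 kt
Leg 2: track=323.6°, groundspeed=144.6 kt
Leg 3: track=301.1°, groundspeed=152.5 kt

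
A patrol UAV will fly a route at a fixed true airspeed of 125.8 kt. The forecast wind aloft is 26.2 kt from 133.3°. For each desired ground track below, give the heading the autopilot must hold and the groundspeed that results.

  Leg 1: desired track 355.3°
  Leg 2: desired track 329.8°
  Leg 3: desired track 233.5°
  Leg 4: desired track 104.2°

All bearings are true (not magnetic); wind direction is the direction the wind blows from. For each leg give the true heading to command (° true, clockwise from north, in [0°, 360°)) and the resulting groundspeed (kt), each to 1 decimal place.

Leg 1: heading=3.3°, groundspeed=144.0 kt
Leg 2: heading=333.2°, groundspeed=150.7 kt
Leg 3: heading=221.7°, groundspeed=127.8 kt
Leg 4: heading=110.0°, groundspeed=102.3 kt

Leg 1: desired track 355.3°; wind correction +8.0° → command heading 3.3°, groundspeed 144.0 kt
Leg 2: desired track 329.8°; wind correction +3.4° → command heading 333.2°, groundspeed 150.7 kt
Leg 3: desired track 233.5°; wind correction -11.8° → command heading 221.7°, groundspeed 127.8 kt
Leg 4: desired track 104.2°; wind correction +5.8° → command heading 110.0°, groundspeed 102.3 kt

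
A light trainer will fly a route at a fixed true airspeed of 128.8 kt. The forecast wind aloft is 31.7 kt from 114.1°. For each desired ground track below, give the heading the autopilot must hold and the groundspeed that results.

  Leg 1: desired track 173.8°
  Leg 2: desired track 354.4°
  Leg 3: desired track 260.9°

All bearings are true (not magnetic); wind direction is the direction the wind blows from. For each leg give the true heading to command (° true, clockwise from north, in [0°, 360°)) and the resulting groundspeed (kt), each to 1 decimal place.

Leg 1: heading=161.5°, groundspeed=109.9 kt
Leg 2: heading=6.7°, groundspeed=141.5 kt
Leg 3: heading=253.2°, groundspeed=154.2 kt

Leg 1: desired track 173.8°; wind correction -12.3° → command heading 161.5°, groundspeed 109.9 kt
Leg 2: desired track 354.4°; wind correction +12.3° → command heading 6.7°, groundspeed 141.5 kt
Leg 3: desired track 260.9°; wind correction -7.7° → command heading 253.2°, groundspeed 154.2 kt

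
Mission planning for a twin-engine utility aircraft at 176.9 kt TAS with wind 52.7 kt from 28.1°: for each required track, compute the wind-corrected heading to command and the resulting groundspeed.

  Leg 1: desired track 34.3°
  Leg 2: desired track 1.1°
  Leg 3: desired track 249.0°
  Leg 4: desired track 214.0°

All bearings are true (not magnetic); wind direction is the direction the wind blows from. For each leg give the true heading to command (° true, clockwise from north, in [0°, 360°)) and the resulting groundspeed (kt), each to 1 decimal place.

Leg 1: heading=32.5°, groundspeed=124.4 kt
Leg 2: heading=8.9°, groundspeed=128.3 kt
Leg 3: heading=260.2°, groundspeed=213.3 kt
Leg 4: heading=215.8°, groundspeed=229.2 kt

Leg 1: desired track 34.3°; wind correction -1.8° → command heading 32.5°, groundspeed 124.4 kt
Leg 2: desired track 1.1°; wind correction +7.8° → command heading 8.9°, groundspeed 128.3 kt
Leg 3: desired track 249.0°; wind correction +11.2° → command heading 260.2°, groundspeed 213.3 kt
Leg 4: desired track 214.0°; wind correction +1.8° → command heading 215.8°, groundspeed 229.2 kt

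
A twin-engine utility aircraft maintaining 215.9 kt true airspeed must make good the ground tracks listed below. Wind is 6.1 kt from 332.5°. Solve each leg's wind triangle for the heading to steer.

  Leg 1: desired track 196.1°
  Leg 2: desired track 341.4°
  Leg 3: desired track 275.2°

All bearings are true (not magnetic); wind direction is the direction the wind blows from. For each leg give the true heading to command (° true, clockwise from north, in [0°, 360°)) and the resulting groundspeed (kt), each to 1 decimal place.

Leg 1: desired track 196.1°; wind correction +1.1° → command heading 197.2°, groundspeed 220.3 kt
Leg 2: desired track 341.4°; wind correction -0.3° → command heading 341.1°, groundspeed 209.9 kt
Leg 3: desired track 275.2°; wind correction +1.4° → command heading 276.6°, groundspeed 212.5 kt

Leg 1: heading=197.2°, groundspeed=220.3 kt
Leg 2: heading=341.1°, groundspeed=209.9 kt
Leg 3: heading=276.6°, groundspeed=212.5 kt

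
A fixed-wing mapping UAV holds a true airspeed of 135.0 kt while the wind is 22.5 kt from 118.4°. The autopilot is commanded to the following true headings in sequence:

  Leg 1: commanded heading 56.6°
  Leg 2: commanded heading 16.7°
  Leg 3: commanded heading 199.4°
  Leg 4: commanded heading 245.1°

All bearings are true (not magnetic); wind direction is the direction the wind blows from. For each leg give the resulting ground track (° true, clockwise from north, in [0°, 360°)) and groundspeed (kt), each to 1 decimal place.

Leg 1: heading 56.6°; drift -9.1° → track 47.5°, groundspeed 125.9 kt
Leg 2: heading 16.7°; drift -9.0° → track 7.7°, groundspeed 141.3 kt
Leg 3: heading 199.4°; drift +9.6° → track 209.0°, groundspeed 133.3 kt
Leg 4: heading 245.1°; drift +6.9° → track 252.0°, groundspeed 149.5 kt

Leg 1: track=47.5°, groundspeed=125.9 kt
Leg 2: track=7.7°, groundspeed=141.3 kt
Leg 3: track=209.0°, groundspeed=133.3 kt
Leg 4: track=252.0°, groundspeed=149.5 kt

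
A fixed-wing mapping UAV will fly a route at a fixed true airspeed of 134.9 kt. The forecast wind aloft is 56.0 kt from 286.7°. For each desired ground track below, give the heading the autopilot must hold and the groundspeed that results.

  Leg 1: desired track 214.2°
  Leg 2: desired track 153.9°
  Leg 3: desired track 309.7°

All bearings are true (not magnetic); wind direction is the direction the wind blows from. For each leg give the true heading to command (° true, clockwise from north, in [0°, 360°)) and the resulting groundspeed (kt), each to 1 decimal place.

Leg 1: desired track 214.2°; wind correction +23.3° → command heading 237.5°, groundspeed 107.0 kt
Leg 2: desired track 153.9°; wind correction +17.7° → command heading 171.6°, groundspeed 166.5 kt
Leg 3: desired track 309.7°; wind correction -9.3° → command heading 300.4°, groundspeed 81.6 kt

Leg 1: heading=237.5°, groundspeed=107.0 kt
Leg 2: heading=171.6°, groundspeed=166.5 kt
Leg 3: heading=300.4°, groundspeed=81.6 kt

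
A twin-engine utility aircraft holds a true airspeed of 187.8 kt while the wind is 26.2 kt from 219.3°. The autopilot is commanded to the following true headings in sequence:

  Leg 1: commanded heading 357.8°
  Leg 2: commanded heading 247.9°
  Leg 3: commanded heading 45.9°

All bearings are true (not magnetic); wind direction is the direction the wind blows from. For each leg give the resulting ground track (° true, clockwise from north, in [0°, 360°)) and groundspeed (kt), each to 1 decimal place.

Leg 1: heading 357.8°; drift +4.8° → track 2.6°, groundspeed 208.1 kt
Leg 2: heading 247.9°; drift +4.4° → track 252.3°, groundspeed 165.3 kt
Leg 3: heading 45.9°; drift -0.8° → track 45.1°, groundspeed 213.8 kt

Leg 1: track=2.6°, groundspeed=208.1 kt
Leg 2: track=252.3°, groundspeed=165.3 kt
Leg 3: track=45.1°, groundspeed=213.8 kt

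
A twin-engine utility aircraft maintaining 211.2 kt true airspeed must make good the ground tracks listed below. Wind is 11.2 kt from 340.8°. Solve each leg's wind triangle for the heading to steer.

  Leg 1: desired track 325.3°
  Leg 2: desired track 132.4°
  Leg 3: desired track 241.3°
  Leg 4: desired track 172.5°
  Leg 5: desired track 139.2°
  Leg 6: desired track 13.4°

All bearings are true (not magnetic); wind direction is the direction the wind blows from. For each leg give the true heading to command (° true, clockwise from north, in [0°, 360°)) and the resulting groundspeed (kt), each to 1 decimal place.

Leg 1: desired track 325.3°; wind correction +0.8° → command heading 326.1°, groundspeed 200.4 kt
Leg 2: desired track 132.4°; wind correction -1.4° → command heading 131.0°, groundspeed 221.0 kt
Leg 3: desired track 241.3°; wind correction +3.0° → command heading 244.3°, groundspeed 212.8 kt
Leg 4: desired track 172.5°; wind correction +0.6° → command heading 173.1°, groundspeed 222.2 kt
Leg 5: desired track 139.2°; wind correction -1.1° → command heading 138.1°, groundspeed 221.6 kt
Leg 6: desired track 13.4°; wind correction -1.6° → command heading 11.8°, groundspeed 201.7 kt

Leg 1: heading=326.1°, groundspeed=200.4 kt
Leg 2: heading=131.0°, groundspeed=221.0 kt
Leg 3: heading=244.3°, groundspeed=212.8 kt
Leg 4: heading=173.1°, groundspeed=222.2 kt
Leg 5: heading=138.1°, groundspeed=221.6 kt
Leg 6: heading=11.8°, groundspeed=201.7 kt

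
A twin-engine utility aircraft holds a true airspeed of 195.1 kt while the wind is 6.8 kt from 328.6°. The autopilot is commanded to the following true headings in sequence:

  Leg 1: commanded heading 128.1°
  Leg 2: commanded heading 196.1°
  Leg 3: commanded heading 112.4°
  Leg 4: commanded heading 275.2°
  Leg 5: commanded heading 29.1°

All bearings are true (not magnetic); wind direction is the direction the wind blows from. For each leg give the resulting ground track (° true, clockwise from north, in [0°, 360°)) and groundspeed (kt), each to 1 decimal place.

Leg 1: heading 128.1°; drift +0.7° → track 128.8°, groundspeed 201.5 kt
Leg 2: heading 196.1°; drift -1.4° → track 194.7°, groundspeed 199.8 kt
Leg 3: heading 112.4°; drift +1.1° → track 113.5°, groundspeed 200.6 kt
Leg 4: heading 275.2°; drift -1.6° → track 273.6°, groundspeed 191.1 kt
Leg 5: heading 29.1°; drift +1.8° → track 30.9°, groundspeed 191.8 kt

Leg 1: track=128.8°, groundspeed=201.5 kt
Leg 2: track=194.7°, groundspeed=199.8 kt
Leg 3: track=113.5°, groundspeed=200.6 kt
Leg 4: track=273.6°, groundspeed=191.1 kt
Leg 5: track=30.9°, groundspeed=191.8 kt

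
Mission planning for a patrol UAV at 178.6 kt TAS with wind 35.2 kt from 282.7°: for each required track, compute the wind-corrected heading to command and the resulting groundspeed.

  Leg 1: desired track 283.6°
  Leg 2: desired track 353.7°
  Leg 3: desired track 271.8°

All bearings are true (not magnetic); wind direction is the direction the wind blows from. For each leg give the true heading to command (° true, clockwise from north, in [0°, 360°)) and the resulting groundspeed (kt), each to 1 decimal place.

Leg 1: desired track 283.6°; wind correction -0.2° → command heading 283.4°, groundspeed 143.4 kt
Leg 2: desired track 353.7°; wind correction -10.7° → command heading 343.0°, groundspeed 164.0 kt
Leg 3: desired track 271.8°; wind correction +2.1° → command heading 273.9°, groundspeed 143.9 kt

Leg 1: heading=283.4°, groundspeed=143.4 kt
Leg 2: heading=343.0°, groundspeed=164.0 kt
Leg 3: heading=273.9°, groundspeed=143.9 kt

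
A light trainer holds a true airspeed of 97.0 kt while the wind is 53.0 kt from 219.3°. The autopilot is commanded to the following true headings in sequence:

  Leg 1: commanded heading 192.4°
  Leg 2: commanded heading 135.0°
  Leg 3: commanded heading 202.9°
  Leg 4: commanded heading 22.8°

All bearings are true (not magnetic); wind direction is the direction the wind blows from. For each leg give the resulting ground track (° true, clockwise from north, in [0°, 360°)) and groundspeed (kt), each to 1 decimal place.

Leg 1: heading 192.4°; drift -25.7° → track 166.7°, groundspeed 55.2 kt
Leg 2: heading 135.0°; drift -29.9° → track 105.1°, groundspeed 105.8 kt
Leg 3: heading 202.9°; drift -18.0° → track 184.9°, groundspeed 48.5 kt
Leg 4: heading 22.8°; drift +5.8° → track 28.6°, groundspeed 148.6 kt

Leg 1: track=166.7°, groundspeed=55.2 kt
Leg 2: track=105.1°, groundspeed=105.8 kt
Leg 3: track=184.9°, groundspeed=48.5 kt
Leg 4: track=28.6°, groundspeed=148.6 kt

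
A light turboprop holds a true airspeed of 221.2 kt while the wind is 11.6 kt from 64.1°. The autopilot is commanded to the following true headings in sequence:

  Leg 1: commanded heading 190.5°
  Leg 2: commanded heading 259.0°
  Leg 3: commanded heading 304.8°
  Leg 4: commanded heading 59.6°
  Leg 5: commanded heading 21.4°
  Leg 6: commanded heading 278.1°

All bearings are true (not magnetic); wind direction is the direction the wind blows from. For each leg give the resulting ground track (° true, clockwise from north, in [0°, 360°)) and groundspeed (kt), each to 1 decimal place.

Leg 1: heading 190.5°; drift +2.3° → track 192.8°, groundspeed 228.3 kt
Leg 2: heading 259.0°; drift -0.7° → track 258.3°, groundspeed 232.4 kt
Leg 3: heading 304.8°; drift -2.6° → track 302.2°, groundspeed 227.1 kt
Leg 4: heading 59.6°; drift -0.2° → track 59.4°, groundspeed 209.6 kt
Leg 5: heading 21.4°; drift -2.1° → track 19.3°, groundspeed 212.8 kt
Leg 6: heading 278.1°; drift -1.6° → track 276.5°, groundspeed 230.9 kt

Leg 1: track=192.8°, groundspeed=228.3 kt
Leg 2: track=258.3°, groundspeed=232.4 kt
Leg 3: track=302.2°, groundspeed=227.1 kt
Leg 4: track=59.4°, groundspeed=209.6 kt
Leg 5: track=19.3°, groundspeed=212.8 kt
Leg 6: track=276.5°, groundspeed=230.9 kt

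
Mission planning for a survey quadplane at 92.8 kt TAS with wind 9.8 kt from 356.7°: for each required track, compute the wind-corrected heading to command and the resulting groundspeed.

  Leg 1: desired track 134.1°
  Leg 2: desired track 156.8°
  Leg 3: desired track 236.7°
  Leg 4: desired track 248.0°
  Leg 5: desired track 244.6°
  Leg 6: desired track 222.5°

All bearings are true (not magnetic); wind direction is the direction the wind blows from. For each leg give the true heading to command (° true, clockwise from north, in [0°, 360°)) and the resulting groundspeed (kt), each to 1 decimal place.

Leg 1: desired track 134.1°; wind correction -4.1° → command heading 130.0°, groundspeed 99.8 kt
Leg 2: desired track 156.8°; wind correction -2.1° → command heading 154.7°, groundspeed 102.0 kt
Leg 3: desired track 236.7°; wind correction +5.2° → command heading 241.9°, groundspeed 97.3 kt
Leg 4: desired track 248.0°; wind correction +5.7° → command heading 253.7°, groundspeed 95.5 kt
Leg 5: desired track 244.6°; wind correction +5.6° → command heading 250.2°, groundspeed 96.0 kt
Leg 6: desired track 222.5°; wind correction +4.3° → command heading 226.8°, groundspeed 99.4 kt

Leg 1: heading=130.0°, groundspeed=99.8 kt
Leg 2: heading=154.7°, groundspeed=102.0 kt
Leg 3: heading=241.9°, groundspeed=97.3 kt
Leg 4: heading=253.7°, groundspeed=95.5 kt
Leg 5: heading=250.2°, groundspeed=96.0 kt
Leg 6: heading=226.8°, groundspeed=99.4 kt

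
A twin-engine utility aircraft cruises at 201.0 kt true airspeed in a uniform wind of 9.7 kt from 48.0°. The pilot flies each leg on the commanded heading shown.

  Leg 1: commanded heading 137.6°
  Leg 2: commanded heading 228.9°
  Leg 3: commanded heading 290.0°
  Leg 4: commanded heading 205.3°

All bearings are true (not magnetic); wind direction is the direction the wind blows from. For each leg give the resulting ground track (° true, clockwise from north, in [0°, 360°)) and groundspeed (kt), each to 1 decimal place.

Leg 1: track=140.4°, groundspeed=201.2 kt
Leg 2: track=228.9°, groundspeed=210.7 kt
Leg 3: track=287.6°, groundspeed=205.7 kt
Leg 4: track=206.3°, groundspeed=210.0 kt

Leg 1: heading 137.6°; drift +2.8° → track 140.4°, groundspeed 201.2 kt
Leg 2: heading 228.9°; drift +0.0° → track 228.9°, groundspeed 210.7 kt
Leg 3: heading 290.0°; drift -2.4° → track 287.6°, groundspeed 205.7 kt
Leg 4: heading 205.3°; drift +1.0° → track 206.3°, groundspeed 210.0 kt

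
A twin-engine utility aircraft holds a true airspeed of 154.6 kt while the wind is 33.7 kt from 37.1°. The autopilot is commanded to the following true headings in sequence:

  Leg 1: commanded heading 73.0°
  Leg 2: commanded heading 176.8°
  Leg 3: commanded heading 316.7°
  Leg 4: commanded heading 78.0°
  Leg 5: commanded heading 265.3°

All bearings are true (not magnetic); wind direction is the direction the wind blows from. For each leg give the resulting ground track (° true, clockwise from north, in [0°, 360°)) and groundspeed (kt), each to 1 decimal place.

Leg 1: track=81.8°, groundspeed=128.8 kt
Leg 2: track=183.7°, groundspeed=181.6 kt
Leg 3: track=304.1°, groundspeed=152.6 kt
Leg 4: track=87.7°, groundspeed=131.0 kt
Leg 5: track=257.2°, groundspeed=178.8 kt

Leg 1: heading 73.0°; drift +8.8° → track 81.8°, groundspeed 128.8 kt
Leg 2: heading 176.8°; drift +6.9° → track 183.7°, groundspeed 181.6 kt
Leg 3: heading 316.7°; drift -12.6° → track 304.1°, groundspeed 152.6 kt
Leg 4: heading 78.0°; drift +9.7° → track 87.7°, groundspeed 131.0 kt
Leg 5: heading 265.3°; drift -8.1° → track 257.2°, groundspeed 178.8 kt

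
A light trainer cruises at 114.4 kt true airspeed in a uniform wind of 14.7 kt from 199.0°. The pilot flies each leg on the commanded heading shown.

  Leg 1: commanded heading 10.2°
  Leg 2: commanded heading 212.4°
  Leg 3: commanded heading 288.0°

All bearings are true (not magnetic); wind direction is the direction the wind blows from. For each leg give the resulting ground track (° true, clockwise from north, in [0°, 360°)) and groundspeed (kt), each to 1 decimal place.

Leg 1: heading 10.2°; drift +1.0° → track 11.2°, groundspeed 128.9 kt
Leg 2: heading 212.4°; drift +1.9° → track 214.3°, groundspeed 100.2 kt
Leg 3: heading 288.0°; drift +7.3° → track 295.3°, groundspeed 115.1 kt

Leg 1: track=11.2°, groundspeed=128.9 kt
Leg 2: track=214.3°, groundspeed=100.2 kt
Leg 3: track=295.3°, groundspeed=115.1 kt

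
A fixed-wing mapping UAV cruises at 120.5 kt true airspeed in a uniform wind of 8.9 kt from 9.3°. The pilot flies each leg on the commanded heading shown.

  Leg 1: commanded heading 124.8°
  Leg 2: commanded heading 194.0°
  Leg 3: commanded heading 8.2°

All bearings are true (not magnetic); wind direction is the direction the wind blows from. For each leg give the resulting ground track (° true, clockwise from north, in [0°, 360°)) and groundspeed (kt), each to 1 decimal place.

Leg 1: track=128.5°, groundspeed=124.6 kt
Leg 2: track=193.7°, groundspeed=129.4 kt
Leg 3: track=8.1°, groundspeed=111.6 kt

Leg 1: heading 124.8°; drift +3.7° → track 128.5°, groundspeed 124.6 kt
Leg 2: heading 194.0°; drift -0.3° → track 193.7°, groundspeed 129.4 kt
Leg 3: heading 8.2°; drift -0.1° → track 8.1°, groundspeed 111.6 kt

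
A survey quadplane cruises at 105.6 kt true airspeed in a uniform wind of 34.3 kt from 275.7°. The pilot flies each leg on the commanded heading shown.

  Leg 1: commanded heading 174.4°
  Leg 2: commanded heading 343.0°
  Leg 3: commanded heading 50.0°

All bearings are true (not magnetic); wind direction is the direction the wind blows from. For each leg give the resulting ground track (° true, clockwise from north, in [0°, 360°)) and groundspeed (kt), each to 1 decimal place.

Leg 1: track=157.7°, groundspeed=117.2 kt
Leg 2: track=1.9°, groundspeed=97.6 kt
Leg 3: track=60.7°, groundspeed=131.9 kt

Leg 1: heading 174.4°; drift -16.7° → track 157.7°, groundspeed 117.2 kt
Leg 2: heading 343.0°; drift +18.9° → track 1.9°, groundspeed 97.6 kt
Leg 3: heading 50.0°; drift +10.7° → track 60.7°, groundspeed 131.9 kt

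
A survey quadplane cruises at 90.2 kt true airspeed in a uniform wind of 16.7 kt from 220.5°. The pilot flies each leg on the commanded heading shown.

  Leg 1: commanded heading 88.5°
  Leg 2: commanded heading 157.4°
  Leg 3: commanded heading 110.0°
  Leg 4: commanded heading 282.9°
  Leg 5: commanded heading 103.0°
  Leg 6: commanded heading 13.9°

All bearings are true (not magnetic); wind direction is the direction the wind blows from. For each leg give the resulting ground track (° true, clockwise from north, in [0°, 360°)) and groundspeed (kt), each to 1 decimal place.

Leg 1: heading 88.5°; drift -7.0° → track 81.5°, groundspeed 102.1 kt
Leg 2: heading 157.4°; drift -10.2° → track 147.2°, groundspeed 84.0 kt
Leg 3: heading 110.0°; drift -9.2° → track 100.8°, groundspeed 97.3 kt
Leg 4: heading 282.9°; drift +10.2° → track 293.1°, groundspeed 83.8 kt
Leg 5: heading 103.0°; drift -8.6° → track 94.4°, groundspeed 99.0 kt
Leg 6: heading 13.9°; drift +4.1° → track 18.0°, groundspeed 105.4 kt

Leg 1: track=81.5°, groundspeed=102.1 kt
Leg 2: track=147.2°, groundspeed=84.0 kt
Leg 3: track=100.8°, groundspeed=97.3 kt
Leg 4: track=293.1°, groundspeed=83.8 kt
Leg 5: track=94.4°, groundspeed=99.0 kt
Leg 6: track=18.0°, groundspeed=105.4 kt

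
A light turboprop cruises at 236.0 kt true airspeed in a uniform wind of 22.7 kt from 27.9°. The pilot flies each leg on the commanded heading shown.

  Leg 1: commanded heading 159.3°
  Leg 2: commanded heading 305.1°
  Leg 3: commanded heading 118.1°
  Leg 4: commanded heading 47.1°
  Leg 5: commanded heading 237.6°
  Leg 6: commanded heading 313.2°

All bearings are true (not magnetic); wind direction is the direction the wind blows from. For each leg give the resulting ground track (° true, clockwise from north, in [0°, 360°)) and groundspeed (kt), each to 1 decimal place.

Leg 1: track=163.2°, groundspeed=251.6 kt
Leg 2: track=299.6°, groundspeed=234.2 kt
Leg 3: track=123.6°, groundspeed=237.2 kt
Leg 4: track=49.1°, groundspeed=214.7 kt
Leg 5: track=235.1°, groundspeed=256.0 kt
Leg 6: track=307.8°, groundspeed=231.0 kt

Leg 1: heading 159.3°; drift +3.9° → track 163.2°, groundspeed 251.6 kt
Leg 2: heading 305.1°; drift -5.5° → track 299.6°, groundspeed 234.2 kt
Leg 3: heading 118.1°; drift +5.5° → track 123.6°, groundspeed 237.2 kt
Leg 4: heading 47.1°; drift +2.0° → track 49.1°, groundspeed 214.7 kt
Leg 5: heading 237.6°; drift -2.5° → track 235.1°, groundspeed 256.0 kt
Leg 6: heading 313.2°; drift -5.4° → track 307.8°, groundspeed 231.0 kt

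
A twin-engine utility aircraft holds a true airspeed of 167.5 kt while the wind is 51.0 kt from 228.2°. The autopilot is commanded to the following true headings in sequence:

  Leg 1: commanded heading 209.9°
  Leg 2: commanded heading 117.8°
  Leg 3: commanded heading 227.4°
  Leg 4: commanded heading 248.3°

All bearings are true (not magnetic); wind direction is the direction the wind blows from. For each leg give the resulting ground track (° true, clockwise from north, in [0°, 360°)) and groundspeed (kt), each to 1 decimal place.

Leg 1: track=202.2°, groundspeed=120.2 kt
Leg 2: track=103.3°, groundspeed=191.3 kt
Leg 3: track=227.0°, groundspeed=116.5 kt
Leg 4: track=256.6°, groundspeed=120.9 kt

Leg 1: heading 209.9°; drift -7.7° → track 202.2°, groundspeed 120.2 kt
Leg 2: heading 117.8°; drift -14.5° → track 103.3°, groundspeed 191.3 kt
Leg 3: heading 227.4°; drift -0.4° → track 227.0°, groundspeed 116.5 kt
Leg 4: heading 248.3°; drift +8.3° → track 256.6°, groundspeed 120.9 kt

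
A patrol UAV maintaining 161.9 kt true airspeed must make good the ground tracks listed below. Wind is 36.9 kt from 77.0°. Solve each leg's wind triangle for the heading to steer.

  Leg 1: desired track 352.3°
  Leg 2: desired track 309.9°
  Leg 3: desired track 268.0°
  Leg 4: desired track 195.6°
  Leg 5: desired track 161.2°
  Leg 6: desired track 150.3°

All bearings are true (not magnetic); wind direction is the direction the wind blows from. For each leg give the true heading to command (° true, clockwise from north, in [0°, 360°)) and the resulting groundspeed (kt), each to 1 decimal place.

Leg 1: desired track 352.3°; wind correction +13.1° → command heading 5.4°, groundspeed 154.3 kt
Leg 2: desired track 309.9°; wind correction +10.5° → command heading 320.4°, groundspeed 181.5 kt
Leg 3: desired track 268.0°; wind correction +2.5° → command heading 270.5°, groundspeed 198.0 kt
Leg 4: desired track 195.6°; wind correction -11.5° → command heading 184.1°, groundspeed 176.3 kt
Leg 5: desired track 161.2°; wind correction -13.1° → command heading 148.1°, groundspeed 154.0 kt
Leg 6: desired track 150.3°; wind correction -12.6° → command heading 137.7°, groundspeed 147.4 kt

Leg 1: heading=5.4°, groundspeed=154.3 kt
Leg 2: heading=320.4°, groundspeed=181.5 kt
Leg 3: heading=270.5°, groundspeed=198.0 kt
Leg 4: heading=184.1°, groundspeed=176.3 kt
Leg 5: heading=148.1°, groundspeed=154.0 kt
Leg 6: heading=137.7°, groundspeed=147.4 kt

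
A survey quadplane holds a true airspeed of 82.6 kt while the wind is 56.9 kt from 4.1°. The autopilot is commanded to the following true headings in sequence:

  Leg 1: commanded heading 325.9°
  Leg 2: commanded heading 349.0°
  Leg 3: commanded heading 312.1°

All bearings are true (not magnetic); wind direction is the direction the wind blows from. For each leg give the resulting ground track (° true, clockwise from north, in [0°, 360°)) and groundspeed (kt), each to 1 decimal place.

Leg 1: heading 325.9°; drift -42.9° → track 283.0°, groundspeed 51.7 kt
Leg 2: heading 349.0°; drift -28.2° → track 320.8°, groundspeed 31.4 kt
Leg 3: heading 312.1°; drift -43.3° → track 268.8°, groundspeed 65.4 kt

Leg 1: track=283.0°, groundspeed=51.7 kt
Leg 2: track=320.8°, groundspeed=31.4 kt
Leg 3: track=268.8°, groundspeed=65.4 kt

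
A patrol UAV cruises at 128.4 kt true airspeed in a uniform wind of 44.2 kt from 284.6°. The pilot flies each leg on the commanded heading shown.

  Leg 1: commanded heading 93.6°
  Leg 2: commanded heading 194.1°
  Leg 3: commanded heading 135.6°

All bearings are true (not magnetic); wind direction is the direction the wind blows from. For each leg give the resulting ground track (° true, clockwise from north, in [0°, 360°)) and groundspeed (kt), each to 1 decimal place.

Leg 1: track=96.4°, groundspeed=172.0 kt
Leg 2: track=175.2°, groundspeed=136.2 kt
Leg 3: track=127.8°, groundspeed=167.8 kt

Leg 1: heading 93.6°; drift +2.8° → track 96.4°, groundspeed 172.0 kt
Leg 2: heading 194.1°; drift -18.9° → track 175.2°, groundspeed 136.2 kt
Leg 3: heading 135.6°; drift -7.8° → track 127.8°, groundspeed 167.8 kt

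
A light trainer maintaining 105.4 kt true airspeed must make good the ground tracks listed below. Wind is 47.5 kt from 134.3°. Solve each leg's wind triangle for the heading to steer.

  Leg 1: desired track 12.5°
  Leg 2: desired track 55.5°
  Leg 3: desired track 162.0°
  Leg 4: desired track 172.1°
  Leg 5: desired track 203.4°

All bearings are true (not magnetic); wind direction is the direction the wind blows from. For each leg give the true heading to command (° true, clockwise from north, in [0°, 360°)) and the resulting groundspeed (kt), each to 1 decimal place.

Leg 1: heading=35.0°, groundspeed=122.4 kt
Leg 2: heading=81.7°, groundspeed=85.3 kt
Leg 3: heading=149.9°, groundspeed=61.0 kt
Leg 4: heading=156.1°, groundspeed=63.8 kt
Leg 5: heading=178.5°, groundspeed=78.7 kt

Leg 1: desired track 12.5°; wind correction +22.5° → command heading 35.0°, groundspeed 122.4 kt
Leg 2: desired track 55.5°; wind correction +26.2° → command heading 81.7°, groundspeed 85.3 kt
Leg 3: desired track 162.0°; wind correction -12.1° → command heading 149.9°, groundspeed 61.0 kt
Leg 4: desired track 172.1°; wind correction -16.0° → command heading 156.1°, groundspeed 63.8 kt
Leg 5: desired track 203.4°; wind correction -24.9° → command heading 178.5°, groundspeed 78.7 kt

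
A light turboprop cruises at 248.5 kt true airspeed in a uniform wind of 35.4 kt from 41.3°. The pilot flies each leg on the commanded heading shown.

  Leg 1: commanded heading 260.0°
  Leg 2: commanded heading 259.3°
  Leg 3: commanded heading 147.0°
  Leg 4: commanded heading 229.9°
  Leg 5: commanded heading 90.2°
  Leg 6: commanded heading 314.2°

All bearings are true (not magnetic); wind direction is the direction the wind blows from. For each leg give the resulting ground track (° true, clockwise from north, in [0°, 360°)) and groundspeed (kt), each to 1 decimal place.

Leg 1: heading 260.0°; drift -4.6° → track 255.4°, groundspeed 277.0 kt
Leg 2: heading 259.3°; drift -4.5° → track 254.8°, groundspeed 277.3 kt
Leg 3: heading 147.0°; drift +7.5° → track 154.5°, groundspeed 260.3 kt
Leg 4: heading 229.9°; drift -1.1° → track 228.8°, groundspeed 283.6 kt
Leg 5: heading 90.2°; drift +6.8° → track 97.0°, groundspeed 226.8 kt
Leg 6: heading 314.2°; drift -8.2° → track 306.0°, groundspeed 249.2 kt

Leg 1: track=255.4°, groundspeed=277.0 kt
Leg 2: track=254.8°, groundspeed=277.3 kt
Leg 3: track=154.5°, groundspeed=260.3 kt
Leg 4: track=228.8°, groundspeed=283.6 kt
Leg 5: track=97.0°, groundspeed=226.8 kt
Leg 6: track=306.0°, groundspeed=249.2 kt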